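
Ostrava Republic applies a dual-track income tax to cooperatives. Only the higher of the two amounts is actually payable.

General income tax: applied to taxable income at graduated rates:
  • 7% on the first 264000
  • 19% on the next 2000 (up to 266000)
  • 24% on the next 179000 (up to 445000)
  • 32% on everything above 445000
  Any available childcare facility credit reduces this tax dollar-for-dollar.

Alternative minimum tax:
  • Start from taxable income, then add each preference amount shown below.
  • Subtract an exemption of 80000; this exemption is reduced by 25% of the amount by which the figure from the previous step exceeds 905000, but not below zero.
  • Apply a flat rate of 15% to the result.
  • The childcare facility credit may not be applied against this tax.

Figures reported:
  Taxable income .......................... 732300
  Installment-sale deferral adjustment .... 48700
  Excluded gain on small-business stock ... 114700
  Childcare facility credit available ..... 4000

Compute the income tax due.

General income tax:
  264000 × 7% = 18480
  2000 × 19% = 380
  179000 × 24% = 42960
  287300 × 32% = 91936
  → 153756
  Less childcare facility credit 4000 → 149756

Alternative minimum tax:
  Adjusted income: 732300 + 48700 + 114700 = 895700
  Exemption: 895700 ≤ 905000, so full 80000 applies
  Base: 895700 − 80000 = 815700
  815700 × 15% = 122355

149756 > 122355, so the general income tax governs.

149756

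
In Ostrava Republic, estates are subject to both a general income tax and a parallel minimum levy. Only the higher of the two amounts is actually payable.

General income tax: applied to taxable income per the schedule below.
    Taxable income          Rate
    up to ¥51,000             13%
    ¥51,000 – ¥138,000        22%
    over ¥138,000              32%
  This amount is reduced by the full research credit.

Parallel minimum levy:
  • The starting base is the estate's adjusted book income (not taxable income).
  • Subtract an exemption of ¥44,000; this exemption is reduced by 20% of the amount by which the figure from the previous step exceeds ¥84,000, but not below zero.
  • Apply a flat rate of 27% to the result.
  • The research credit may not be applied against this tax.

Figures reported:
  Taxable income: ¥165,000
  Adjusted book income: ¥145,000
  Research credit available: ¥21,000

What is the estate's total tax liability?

Parallel minimum levy:
  Base (adjusted book income): ¥145,000
  Exemption: ¥44,000 − 20% × (¥145,000 − ¥84,000) = ¥44,000 − ¥12,200 = ¥31,800
  Base: ¥145,000 − ¥31,800 = ¥113,200
  ¥113,200 × 27% = ¥30,564

General income tax:
  ¥51,000 × 13% = ¥6,630
  ¥87,000 × 22% = ¥19,140
  ¥27,000 × 32% = ¥8,640
  → ¥34,410
  Less research credit ¥21,000 → ¥13,410

¥30,564 > ¥13,410, so the parallel minimum levy is the binding amount.

¥30,564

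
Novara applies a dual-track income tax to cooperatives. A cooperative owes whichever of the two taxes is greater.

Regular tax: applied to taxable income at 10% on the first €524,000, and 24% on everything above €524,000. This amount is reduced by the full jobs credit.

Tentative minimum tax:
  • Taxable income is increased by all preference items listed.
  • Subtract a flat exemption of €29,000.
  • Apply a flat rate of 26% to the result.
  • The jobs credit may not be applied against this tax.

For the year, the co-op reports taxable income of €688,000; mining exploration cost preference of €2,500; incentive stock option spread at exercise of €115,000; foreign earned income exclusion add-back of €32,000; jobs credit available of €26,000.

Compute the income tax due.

€210,210

Regular tax:
  €524,000 × 10% = €52,400
  €164,000 × 24% = €39,360
  → €91,760
  Less jobs credit €26,000 → €65,760

Tentative minimum tax:
  Adjusted income: €688,000 + €2,500 + €115,000 + €32,000 = €837,500
  Less exemption €29,000 → base €808,500
  €808,500 × 26% = €210,210

€210,210 > €65,760, so the tentative minimum tax is the binding amount.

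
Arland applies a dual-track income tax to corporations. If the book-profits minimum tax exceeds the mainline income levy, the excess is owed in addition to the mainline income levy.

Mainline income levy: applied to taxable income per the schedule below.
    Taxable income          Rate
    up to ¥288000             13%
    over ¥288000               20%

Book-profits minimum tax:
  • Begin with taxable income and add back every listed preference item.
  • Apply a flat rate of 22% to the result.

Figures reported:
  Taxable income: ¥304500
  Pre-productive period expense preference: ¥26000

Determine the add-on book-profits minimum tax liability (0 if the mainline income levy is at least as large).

¥31970

Book-profits minimum tax:
  Adjusted income: ¥304500 + ¥26000 = ¥330500
  ¥330500 × 22% = ¥72710

Mainline income levy:
  ¥288000 × 13% = ¥37440
  ¥16500 × 20% = ¥3300
  → ¥40740

Excess of book-profits minimum tax over mainline income levy: ¥72710 − ¥40740 = ¥31970.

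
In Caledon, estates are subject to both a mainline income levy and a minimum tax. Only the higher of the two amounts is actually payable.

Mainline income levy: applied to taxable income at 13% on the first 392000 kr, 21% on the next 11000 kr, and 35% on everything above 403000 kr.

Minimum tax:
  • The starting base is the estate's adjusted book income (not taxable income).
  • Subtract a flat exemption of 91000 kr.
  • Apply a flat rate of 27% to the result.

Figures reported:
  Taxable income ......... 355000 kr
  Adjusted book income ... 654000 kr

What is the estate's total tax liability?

152010 kr

Mainline income levy:
  355000 kr × 13% = 46150 kr

Minimum tax:
  Base (adjusted book income): 654000 kr
  Less exemption 91000 kr → base 563000 kr
  563000 kr × 27% = 152010 kr

152010 kr > 46150 kr, so the minimum tax is the binding amount.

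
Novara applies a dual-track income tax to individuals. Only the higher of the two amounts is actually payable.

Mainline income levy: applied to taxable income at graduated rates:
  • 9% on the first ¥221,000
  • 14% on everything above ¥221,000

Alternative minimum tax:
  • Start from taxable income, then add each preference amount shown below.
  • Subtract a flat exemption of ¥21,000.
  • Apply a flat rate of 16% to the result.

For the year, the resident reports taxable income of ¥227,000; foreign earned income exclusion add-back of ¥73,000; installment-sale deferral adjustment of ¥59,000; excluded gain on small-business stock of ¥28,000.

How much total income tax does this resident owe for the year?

Alternative minimum tax:
  Adjusted income: ¥227,000 + ¥73,000 + ¥59,000 + ¥28,000 = ¥387,000
  Less exemption ¥21,000 → base ¥366,000
  ¥366,000 × 16% = ¥58,560

Mainline income levy:
  ¥221,000 × 9% = ¥19,890
  ¥6,000 × 14% = ¥840
  → ¥20,730

¥58,560 > ¥20,730, so the alternative minimum tax is the binding amount.

¥58,560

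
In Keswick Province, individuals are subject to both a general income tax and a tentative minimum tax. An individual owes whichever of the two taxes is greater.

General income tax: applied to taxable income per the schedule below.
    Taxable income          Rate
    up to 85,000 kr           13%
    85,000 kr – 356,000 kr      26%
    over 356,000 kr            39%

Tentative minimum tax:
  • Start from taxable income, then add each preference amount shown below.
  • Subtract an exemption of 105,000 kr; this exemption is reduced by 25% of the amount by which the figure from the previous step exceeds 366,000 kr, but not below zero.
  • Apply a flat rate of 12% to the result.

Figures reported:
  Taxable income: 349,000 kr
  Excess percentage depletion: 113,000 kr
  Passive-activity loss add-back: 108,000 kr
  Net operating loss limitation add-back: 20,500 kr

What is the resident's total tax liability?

Tentative minimum tax:
  Adjusted income: 349,000 kr + 113,000 kr + 108,000 kr + 20,500 kr = 590,500 kr
  Exemption: 105,000 kr − 25% × (590,500 kr − 366,000 kr) = 105,000 kr − 56,125 kr = 48,875 kr
  Base: 590,500 kr − 48,875 kr = 541,625 kr
  541,625 kr × 12% = 64,995 kr

General income tax:
  85,000 kr × 13% = 11,050 kr
  264,000 kr × 26% = 68,640 kr
  → 79,690 kr

79,690 kr > 64,995 kr, so the general income tax governs.

79,690 kr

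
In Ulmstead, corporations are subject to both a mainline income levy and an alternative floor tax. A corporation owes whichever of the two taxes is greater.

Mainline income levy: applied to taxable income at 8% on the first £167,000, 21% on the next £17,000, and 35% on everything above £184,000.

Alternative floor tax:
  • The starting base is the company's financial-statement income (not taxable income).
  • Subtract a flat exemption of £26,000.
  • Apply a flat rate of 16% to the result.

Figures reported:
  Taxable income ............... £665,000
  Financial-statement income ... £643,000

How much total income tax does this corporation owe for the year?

£185,280

Mainline income levy:
  £167,000 × 8% = £13,360
  £17,000 × 21% = £3,570
  £481,000 × 35% = £168,350
  → £185,280

Alternative floor tax:
  Base (financial-statement income): £643,000
  Less exemption £26,000 → base £617,000
  £617,000 × 16% = £98,720

£185,280 > £98,720, so the mainline income levy governs.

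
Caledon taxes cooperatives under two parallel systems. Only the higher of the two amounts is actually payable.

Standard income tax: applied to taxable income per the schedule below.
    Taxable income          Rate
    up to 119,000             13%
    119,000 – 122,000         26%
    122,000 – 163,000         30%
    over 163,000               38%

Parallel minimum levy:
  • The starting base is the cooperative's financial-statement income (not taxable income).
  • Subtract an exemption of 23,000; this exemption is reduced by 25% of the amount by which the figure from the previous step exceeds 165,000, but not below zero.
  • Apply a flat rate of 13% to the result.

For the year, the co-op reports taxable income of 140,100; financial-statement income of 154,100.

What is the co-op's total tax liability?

Standard income tax:
  119,000 × 13% = 15,470
  3,000 × 26% = 780
  18,100 × 30% = 5,430
  → 21,680

Parallel minimum levy:
  Base (financial-statement income): 154,100
  Exemption: 154,100 ≤ 165,000, so full 23,000 applies
  Base: 154,100 − 23,000 = 131,100
  131,100 × 13% = 17,043

21,680 > 17,043, so the standard income tax governs.

21,680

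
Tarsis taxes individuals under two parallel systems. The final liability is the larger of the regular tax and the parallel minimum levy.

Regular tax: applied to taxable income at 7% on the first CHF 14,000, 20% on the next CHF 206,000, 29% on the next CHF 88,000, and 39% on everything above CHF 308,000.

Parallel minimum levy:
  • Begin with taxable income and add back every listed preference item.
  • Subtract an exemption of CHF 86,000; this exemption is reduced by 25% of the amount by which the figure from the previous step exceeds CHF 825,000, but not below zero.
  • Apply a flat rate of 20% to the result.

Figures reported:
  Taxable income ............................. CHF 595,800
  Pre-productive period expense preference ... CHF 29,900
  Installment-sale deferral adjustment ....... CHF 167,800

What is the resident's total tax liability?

Regular tax:
  CHF 14,000 × 7% = CHF 980
  CHF 206,000 × 20% = CHF 41,200
  CHF 88,000 × 29% = CHF 25,520
  CHF 287,800 × 39% = CHF 112,242
  → CHF 179,942

Parallel minimum levy:
  Adjusted income: CHF 595,800 + CHF 29,900 + CHF 167,800 = CHF 793,500
  Exemption: CHF 793,500 ≤ CHF 825,000, so full CHF 86,000 applies
  Base: CHF 793,500 − CHF 86,000 = CHF 707,500
  CHF 707,500 × 20% = CHF 141,500

CHF 179,942 > CHF 141,500, so the regular tax governs.

CHF 179,942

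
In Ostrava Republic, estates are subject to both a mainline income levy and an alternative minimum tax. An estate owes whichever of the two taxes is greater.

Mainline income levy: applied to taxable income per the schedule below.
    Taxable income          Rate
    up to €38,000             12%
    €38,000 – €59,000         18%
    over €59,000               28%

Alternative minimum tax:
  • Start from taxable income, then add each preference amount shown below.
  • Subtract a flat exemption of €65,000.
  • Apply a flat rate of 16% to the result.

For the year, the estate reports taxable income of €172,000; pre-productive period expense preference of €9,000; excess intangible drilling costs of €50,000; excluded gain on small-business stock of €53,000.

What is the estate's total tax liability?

€39,980

Mainline income levy:
  €38,000 × 12% = €4,560
  €21,000 × 18% = €3,780
  €113,000 × 28% = €31,640
  → €39,980

Alternative minimum tax:
  Adjusted income: €172,000 + €9,000 + €50,000 + €53,000 = €284,000
  Less exemption €65,000 → base €219,000
  €219,000 × 16% = €35,040

€39,980 > €35,040, so the mainline income levy governs.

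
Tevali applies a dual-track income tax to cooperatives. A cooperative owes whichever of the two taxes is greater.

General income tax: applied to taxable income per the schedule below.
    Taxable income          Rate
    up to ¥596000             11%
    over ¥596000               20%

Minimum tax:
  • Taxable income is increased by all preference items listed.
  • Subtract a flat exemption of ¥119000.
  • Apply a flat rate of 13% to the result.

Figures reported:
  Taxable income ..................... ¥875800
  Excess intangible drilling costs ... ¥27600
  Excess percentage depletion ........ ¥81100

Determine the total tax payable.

Minimum tax:
  Adjusted income: ¥875800 + ¥27600 + ¥81100 = ¥984500
  Less exemption ¥119000 → base ¥865500
  ¥865500 × 13% = ¥112515

General income tax:
  ¥596000 × 11% = ¥65560
  ¥279800 × 20% = ¥55960
  → ¥121520

¥121520 > ¥112515, so the general income tax governs.

¥121520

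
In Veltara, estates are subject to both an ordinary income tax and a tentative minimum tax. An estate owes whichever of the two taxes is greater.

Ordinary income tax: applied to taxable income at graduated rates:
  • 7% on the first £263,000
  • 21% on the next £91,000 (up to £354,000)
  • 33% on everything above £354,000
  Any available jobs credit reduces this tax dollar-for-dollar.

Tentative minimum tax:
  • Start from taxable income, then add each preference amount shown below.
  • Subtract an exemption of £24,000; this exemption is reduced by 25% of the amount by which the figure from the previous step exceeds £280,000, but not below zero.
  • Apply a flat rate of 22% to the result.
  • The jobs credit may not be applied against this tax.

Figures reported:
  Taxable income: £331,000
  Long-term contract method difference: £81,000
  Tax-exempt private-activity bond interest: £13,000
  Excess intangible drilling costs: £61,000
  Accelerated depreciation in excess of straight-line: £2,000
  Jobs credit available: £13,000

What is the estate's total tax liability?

Ordinary income tax:
  £263,000 × 7% = £18,410
  £68,000 × 21% = £14,280
  → £32,690
  Less jobs credit £13,000 → £19,690

Tentative minimum tax:
  Adjusted income: £331,000 + £81,000 + £13,000 + £61,000 + £2,000 = £488,000
  Exemption: 25% × (£488,000 − £280,000) = £52,000 ≥ £24,000, so the exemption is fully phased out
  Base: £488,000 − £0 = £488,000
  £488,000 × 22% = £107,360

£107,360 > £19,690, so the tentative minimum tax is the binding amount.

£107,360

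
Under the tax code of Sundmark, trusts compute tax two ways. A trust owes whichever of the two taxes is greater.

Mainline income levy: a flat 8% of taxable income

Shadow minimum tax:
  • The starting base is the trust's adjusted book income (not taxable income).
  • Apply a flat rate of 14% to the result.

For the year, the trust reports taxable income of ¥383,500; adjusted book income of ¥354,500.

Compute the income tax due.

Shadow minimum tax:
  Base (adjusted book income): ¥354,500
  ¥354,500 × 14% = ¥49,630

Mainline income levy:
  ¥383,500 × 8% = ¥30,680

¥49,630 > ¥30,680, so the shadow minimum tax is the binding amount.

¥49,630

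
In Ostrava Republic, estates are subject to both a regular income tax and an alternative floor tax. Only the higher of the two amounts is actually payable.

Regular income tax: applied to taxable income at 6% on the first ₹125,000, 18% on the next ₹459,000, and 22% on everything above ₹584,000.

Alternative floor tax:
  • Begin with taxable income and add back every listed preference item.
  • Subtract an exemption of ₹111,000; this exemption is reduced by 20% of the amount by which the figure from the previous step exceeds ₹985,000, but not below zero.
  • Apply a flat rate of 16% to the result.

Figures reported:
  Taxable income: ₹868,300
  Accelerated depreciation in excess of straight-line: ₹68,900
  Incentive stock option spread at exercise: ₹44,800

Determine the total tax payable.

₹152,666

Regular income tax:
  ₹125,000 × 6% = ₹7,500
  ₹459,000 × 18% = ₹82,620
  ₹284,300 × 22% = ₹62,546
  → ₹152,666

Alternative floor tax:
  Adjusted income: ₹868,300 + ₹68,900 + ₹44,800 = ₹982,000
  Exemption: ₹982,000 ≤ ₹985,000, so full ₹111,000 applies
  Base: ₹982,000 − ₹111,000 = ₹871,000
  ₹871,000 × 16% = ₹139,360

₹152,666 > ₹139,360, so the regular income tax governs.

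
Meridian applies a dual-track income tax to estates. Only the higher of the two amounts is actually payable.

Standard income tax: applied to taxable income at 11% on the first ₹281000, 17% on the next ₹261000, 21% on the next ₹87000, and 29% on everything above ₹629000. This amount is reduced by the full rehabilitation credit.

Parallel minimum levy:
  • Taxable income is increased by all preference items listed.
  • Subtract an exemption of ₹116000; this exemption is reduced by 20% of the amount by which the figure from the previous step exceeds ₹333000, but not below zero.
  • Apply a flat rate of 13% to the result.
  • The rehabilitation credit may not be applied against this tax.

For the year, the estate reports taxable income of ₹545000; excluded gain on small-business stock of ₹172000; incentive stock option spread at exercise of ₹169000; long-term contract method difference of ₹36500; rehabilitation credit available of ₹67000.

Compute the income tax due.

₹119925

Standard income tax:
  ₹281000 × 11% = ₹30910
  ₹261000 × 17% = ₹44370
  ₹3000 × 21% = ₹630
  → ₹75910
  Less rehabilitation credit ₹67000 → ₹8910

Parallel minimum levy:
  Adjusted income: ₹545000 + ₹172000 + ₹169000 + ₹36500 = ₹922500
  Exemption: 20% × (₹922500 − ₹333000) = ₹117900 ≥ ₹116000, so the exemption is fully phased out
  Base: ₹922500 − ₹0 = ₹922500
  ₹922500 × 13% = ₹119925

₹119925 > ₹8910, so the parallel minimum levy is the binding amount.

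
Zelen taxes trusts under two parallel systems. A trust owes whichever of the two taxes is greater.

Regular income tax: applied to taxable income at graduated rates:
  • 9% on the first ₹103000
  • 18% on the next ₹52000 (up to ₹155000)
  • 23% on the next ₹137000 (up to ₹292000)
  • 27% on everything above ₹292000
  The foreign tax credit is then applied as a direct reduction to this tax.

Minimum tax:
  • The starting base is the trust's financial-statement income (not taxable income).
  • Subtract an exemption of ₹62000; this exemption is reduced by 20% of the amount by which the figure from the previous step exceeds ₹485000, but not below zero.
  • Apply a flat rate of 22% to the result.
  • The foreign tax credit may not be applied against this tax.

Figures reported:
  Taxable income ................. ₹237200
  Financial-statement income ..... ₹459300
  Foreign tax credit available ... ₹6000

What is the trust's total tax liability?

₹87406

Minimum tax:
  Base (financial-statement income): ₹459300
  Exemption: ₹459300 ≤ ₹485000, so full ₹62000 applies
  Base: ₹459300 − ₹62000 = ₹397300
  ₹397300 × 22% = ₹87406

Regular income tax:
  ₹103000 × 9% = ₹9270
  ₹52000 × 18% = ₹9360
  ₹82200 × 23% = ₹18906
  → ₹37536
  Less foreign tax credit ₹6000 → ₹31536

₹87406 > ₹31536, so the minimum tax is the binding amount.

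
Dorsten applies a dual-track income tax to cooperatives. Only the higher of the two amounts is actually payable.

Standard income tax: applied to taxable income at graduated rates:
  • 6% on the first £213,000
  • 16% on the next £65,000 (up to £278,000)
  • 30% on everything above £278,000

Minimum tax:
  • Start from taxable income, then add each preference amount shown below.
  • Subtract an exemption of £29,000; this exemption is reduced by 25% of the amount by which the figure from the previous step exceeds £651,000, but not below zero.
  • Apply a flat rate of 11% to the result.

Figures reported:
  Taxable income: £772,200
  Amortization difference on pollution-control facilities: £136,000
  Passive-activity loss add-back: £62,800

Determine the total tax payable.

£171,440

Standard income tax:
  £213,000 × 6% = £12,780
  £65,000 × 16% = £10,400
  £494,200 × 30% = £148,260
  → £171,440

Minimum tax:
  Adjusted income: £772,200 + £136,000 + £62,800 = £971,000
  Exemption: 25% × (£971,000 − £651,000) = £80,000 ≥ £29,000, so the exemption is fully phased out
  Base: £971,000 − £0 = £971,000
  £971,000 × 11% = £106,810

£171,440 > £106,810, so the standard income tax governs.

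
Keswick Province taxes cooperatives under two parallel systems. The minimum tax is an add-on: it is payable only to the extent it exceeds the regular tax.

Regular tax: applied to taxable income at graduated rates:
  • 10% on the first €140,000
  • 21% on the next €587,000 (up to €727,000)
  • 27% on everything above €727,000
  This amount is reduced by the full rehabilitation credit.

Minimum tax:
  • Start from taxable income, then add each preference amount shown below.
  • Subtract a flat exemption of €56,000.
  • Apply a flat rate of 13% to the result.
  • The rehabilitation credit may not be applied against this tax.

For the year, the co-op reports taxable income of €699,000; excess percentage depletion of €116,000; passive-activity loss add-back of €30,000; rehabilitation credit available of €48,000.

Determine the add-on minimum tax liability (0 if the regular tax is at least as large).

Minimum tax:
  Adjusted income: €699,000 + €116,000 + €30,000 = €845,000
  Less exemption €56,000 → base €789,000
  €789,000 × 13% = €102,570

Regular tax:
  €140,000 × 10% = €14,000
  €559,000 × 21% = €117,390
  → €131,390
  Less rehabilitation credit €48,000 → €83,390

Excess of minimum tax over regular tax: €102,570 − €83,390 = €19,180.

€19,180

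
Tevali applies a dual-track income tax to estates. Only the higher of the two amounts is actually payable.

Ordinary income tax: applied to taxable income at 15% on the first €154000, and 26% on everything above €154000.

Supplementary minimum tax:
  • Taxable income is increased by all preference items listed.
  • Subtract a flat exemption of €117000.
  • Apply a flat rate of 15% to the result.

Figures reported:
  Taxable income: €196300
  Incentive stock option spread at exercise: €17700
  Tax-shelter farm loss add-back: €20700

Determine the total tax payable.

€34098

Supplementary minimum tax:
  Adjusted income: €196300 + €17700 + €20700 = €234700
  Less exemption €117000 → base €117700
  €117700 × 15% = €17655

Ordinary income tax:
  €154000 × 15% = €23100
  €42300 × 26% = €10998
  → €34098

€34098 > €17655, so the ordinary income tax governs.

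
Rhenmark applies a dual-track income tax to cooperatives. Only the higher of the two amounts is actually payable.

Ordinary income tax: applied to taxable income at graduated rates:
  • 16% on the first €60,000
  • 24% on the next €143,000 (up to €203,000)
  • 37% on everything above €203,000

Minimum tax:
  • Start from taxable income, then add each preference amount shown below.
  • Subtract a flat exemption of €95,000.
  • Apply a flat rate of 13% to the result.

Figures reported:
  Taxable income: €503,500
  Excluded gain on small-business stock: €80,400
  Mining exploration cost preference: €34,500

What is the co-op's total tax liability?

Minimum tax:
  Adjusted income: €503,500 + €80,400 + €34,500 = €618,400
  Less exemption €95,000 → base €523,400
  €523,400 × 13% = €68,042

Ordinary income tax:
  €60,000 × 16% = €9,600
  €143,000 × 24% = €34,320
  €300,500 × 37% = €111,185
  → €155,105

€155,105 > €68,042, so the ordinary income tax governs.

€155,105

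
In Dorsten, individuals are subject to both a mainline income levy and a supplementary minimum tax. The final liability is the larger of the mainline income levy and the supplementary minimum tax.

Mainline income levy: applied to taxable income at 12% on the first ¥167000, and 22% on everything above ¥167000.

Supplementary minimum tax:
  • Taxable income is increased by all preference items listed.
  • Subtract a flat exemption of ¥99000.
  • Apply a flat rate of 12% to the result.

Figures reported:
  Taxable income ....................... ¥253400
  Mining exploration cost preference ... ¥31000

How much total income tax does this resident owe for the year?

Mainline income levy:
  ¥167000 × 12% = ¥20040
  ¥86400 × 22% = ¥19008
  → ¥39048

Supplementary minimum tax:
  Adjusted income: ¥253400 + ¥31000 = ¥284400
  Less exemption ¥99000 → base ¥185400
  ¥185400 × 12% = ¥22248

¥39048 > ¥22248, so the mainline income levy governs.

¥39048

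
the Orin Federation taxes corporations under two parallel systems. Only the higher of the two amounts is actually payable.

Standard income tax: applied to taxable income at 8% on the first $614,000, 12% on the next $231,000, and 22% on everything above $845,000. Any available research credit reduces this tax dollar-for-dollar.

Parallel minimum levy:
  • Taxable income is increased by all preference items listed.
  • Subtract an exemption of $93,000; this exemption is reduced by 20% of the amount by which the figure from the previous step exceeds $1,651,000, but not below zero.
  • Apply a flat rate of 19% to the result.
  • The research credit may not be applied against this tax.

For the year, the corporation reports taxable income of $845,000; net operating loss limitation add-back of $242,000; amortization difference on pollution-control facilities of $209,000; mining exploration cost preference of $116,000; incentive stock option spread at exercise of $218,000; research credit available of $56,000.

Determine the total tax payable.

$292,030

Parallel minimum levy:
  Adjusted income: $845,000 + $242,000 + $209,000 + $116,000 + $218,000 = $1,630,000
  Exemption: $1,630,000 ≤ $1,651,000, so full $93,000 applies
  Base: $1,630,000 − $93,000 = $1,537,000
  $1,537,000 × 19% = $292,030

Standard income tax:
  $614,000 × 8% = $49,120
  $231,000 × 12% = $27,720
  → $76,840
  Less research credit $56,000 → $20,840

$292,030 > $20,840, so the parallel minimum levy is the binding amount.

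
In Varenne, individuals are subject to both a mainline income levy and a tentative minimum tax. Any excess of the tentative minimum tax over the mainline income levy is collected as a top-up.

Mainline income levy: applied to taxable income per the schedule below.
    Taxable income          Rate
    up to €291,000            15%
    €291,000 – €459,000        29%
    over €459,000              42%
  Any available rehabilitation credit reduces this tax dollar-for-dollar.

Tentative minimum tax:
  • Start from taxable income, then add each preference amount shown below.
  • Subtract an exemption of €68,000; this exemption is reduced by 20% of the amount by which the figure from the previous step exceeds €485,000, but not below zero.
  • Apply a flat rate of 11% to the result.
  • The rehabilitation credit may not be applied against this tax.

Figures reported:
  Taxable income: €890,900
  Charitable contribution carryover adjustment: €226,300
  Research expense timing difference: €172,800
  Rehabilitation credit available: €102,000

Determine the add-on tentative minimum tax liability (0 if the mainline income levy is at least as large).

€0

Mainline income levy:
  €291,000 × 15% = €43,650
  €168,000 × 29% = €48,720
  €431,900 × 42% = €181,398
  → €273,768
  Less rehabilitation credit €102,000 → €171,768

Tentative minimum tax:
  Adjusted income: €890,900 + €226,300 + €172,800 = €1,290,000
  Exemption: 20% × (€1,290,000 − €485,000) = €161,000 ≥ €68,000, so the exemption is fully phased out
  Base: €1,290,000 − €0 = €1,290,000
  €1,290,000 × 11% = €141,900

€141,900 ≤ €171,768, so no add-on is due.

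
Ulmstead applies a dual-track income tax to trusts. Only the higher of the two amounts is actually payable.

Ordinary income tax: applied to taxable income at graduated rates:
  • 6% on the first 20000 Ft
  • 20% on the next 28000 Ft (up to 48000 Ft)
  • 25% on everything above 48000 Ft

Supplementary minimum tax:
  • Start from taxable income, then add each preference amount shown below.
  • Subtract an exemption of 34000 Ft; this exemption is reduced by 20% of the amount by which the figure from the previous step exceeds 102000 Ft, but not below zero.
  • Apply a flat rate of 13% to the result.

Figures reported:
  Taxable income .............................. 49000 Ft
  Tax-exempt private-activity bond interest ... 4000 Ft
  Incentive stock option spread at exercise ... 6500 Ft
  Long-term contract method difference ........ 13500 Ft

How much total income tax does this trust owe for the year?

7050 Ft

Ordinary income tax:
  20000 Ft × 6% = 1200 Ft
  28000 Ft × 20% = 5600 Ft
  1000 Ft × 25% = 250 Ft
  → 7050 Ft

Supplementary minimum tax:
  Adjusted income: 49000 Ft + 4000 Ft + 6500 Ft + 13500 Ft = 73000 Ft
  Exemption: 73000 Ft ≤ 102000 Ft, so full 34000 Ft applies
  Base: 73000 Ft − 34000 Ft = 39000 Ft
  39000 Ft × 13% = 5070 Ft

7050 Ft > 5070 Ft, so the ordinary income tax governs.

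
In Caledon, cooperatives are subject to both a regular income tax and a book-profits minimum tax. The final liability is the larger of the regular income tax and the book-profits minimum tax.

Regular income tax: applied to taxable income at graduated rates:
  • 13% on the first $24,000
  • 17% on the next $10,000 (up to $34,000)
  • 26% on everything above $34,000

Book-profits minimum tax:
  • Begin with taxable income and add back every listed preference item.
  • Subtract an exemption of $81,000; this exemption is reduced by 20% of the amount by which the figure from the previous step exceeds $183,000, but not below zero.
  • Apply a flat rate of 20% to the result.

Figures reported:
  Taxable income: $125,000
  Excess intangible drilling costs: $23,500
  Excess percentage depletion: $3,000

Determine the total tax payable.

Regular income tax:
  $24,000 × 13% = $3,120
  $10,000 × 17% = $1,700
  $91,000 × 26% = $23,660
  → $28,480

Book-profits minimum tax:
  Adjusted income: $125,000 + $23,500 + $3,000 = $151,500
  Exemption: $151,500 ≤ $183,000, so full $81,000 applies
  Base: $151,500 − $81,000 = $70,500
  $70,500 × 20% = $14,100

$28,480 > $14,100, so the regular income tax governs.

$28,480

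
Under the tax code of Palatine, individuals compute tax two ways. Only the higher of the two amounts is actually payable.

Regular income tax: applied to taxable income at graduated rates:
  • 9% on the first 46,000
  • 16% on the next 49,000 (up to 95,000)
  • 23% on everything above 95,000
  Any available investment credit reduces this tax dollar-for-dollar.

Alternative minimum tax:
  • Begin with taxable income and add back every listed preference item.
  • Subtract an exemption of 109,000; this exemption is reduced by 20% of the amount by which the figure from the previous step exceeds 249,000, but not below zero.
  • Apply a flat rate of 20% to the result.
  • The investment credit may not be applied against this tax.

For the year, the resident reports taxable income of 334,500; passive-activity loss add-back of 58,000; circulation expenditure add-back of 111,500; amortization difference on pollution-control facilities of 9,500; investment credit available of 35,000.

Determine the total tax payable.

91,480

Regular income tax:
  46,000 × 9% = 4,140
  49,000 × 16% = 7,840
  239,500 × 23% = 55,085
  → 67,065
  Less investment credit 35,000 → 32,065

Alternative minimum tax:
  Adjusted income: 334,500 + 58,000 + 111,500 + 9,500 = 513,500
  Exemption: 109,000 − 20% × (513,500 − 249,000) = 109,000 − 52,900 = 56,100
  Base: 513,500 − 56,100 = 457,400
  457,400 × 20% = 91,480

91,480 > 32,065, so the alternative minimum tax is the binding amount.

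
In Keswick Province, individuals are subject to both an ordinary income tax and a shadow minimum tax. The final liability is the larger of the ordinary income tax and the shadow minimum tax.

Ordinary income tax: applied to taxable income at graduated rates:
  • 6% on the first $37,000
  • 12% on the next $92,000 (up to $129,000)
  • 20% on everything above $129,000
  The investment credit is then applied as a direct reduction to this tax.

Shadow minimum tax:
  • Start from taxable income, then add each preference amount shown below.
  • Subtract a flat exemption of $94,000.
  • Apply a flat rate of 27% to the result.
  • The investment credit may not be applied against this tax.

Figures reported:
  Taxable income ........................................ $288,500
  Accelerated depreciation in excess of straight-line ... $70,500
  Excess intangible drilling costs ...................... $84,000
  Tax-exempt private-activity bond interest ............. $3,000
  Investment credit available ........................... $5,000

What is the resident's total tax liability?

Ordinary income tax:
  $37,000 × 6% = $2,220
  $92,000 × 12% = $11,040
  $159,500 × 20% = $31,900
  → $45,160
  Less investment credit $5,000 → $40,160

Shadow minimum tax:
  Adjusted income: $288,500 + $70,500 + $84,000 + $3,000 = $446,000
  Less exemption $94,000 → base $352,000
  $352,000 × 27% = $95,040

$95,040 > $40,160, so the shadow minimum tax is the binding amount.

$95,040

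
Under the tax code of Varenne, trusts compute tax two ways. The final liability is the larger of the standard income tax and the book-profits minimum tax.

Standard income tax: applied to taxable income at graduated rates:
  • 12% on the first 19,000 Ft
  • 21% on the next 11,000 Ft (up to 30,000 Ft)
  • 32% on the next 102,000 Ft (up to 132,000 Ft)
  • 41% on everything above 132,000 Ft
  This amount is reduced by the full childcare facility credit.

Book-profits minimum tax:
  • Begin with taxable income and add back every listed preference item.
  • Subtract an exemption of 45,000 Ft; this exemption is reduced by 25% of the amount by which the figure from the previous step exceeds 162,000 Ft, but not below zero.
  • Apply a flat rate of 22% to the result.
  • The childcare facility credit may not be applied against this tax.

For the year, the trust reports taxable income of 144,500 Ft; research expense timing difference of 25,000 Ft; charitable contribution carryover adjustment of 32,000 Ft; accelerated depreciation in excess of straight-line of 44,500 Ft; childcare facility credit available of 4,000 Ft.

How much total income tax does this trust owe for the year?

48,840 Ft

Book-profits minimum tax:
  Adjusted income: 144,500 Ft + 25,000 Ft + 32,000 Ft + 44,500 Ft = 246,000 Ft
  Exemption: 45,000 Ft − 25% × (246,000 Ft − 162,000 Ft) = 45,000 Ft − 21,000 Ft = 24,000 Ft
  Base: 246,000 Ft − 24,000 Ft = 222,000 Ft
  222,000 Ft × 22% = 48,840 Ft

Standard income tax:
  19,000 Ft × 12% = 2,280 Ft
  11,000 Ft × 21% = 2,310 Ft
  102,000 Ft × 32% = 32,640 Ft
  12,500 Ft × 41% = 5,125 Ft
  → 42,355 Ft
  Less childcare facility credit 4,000 Ft → 38,355 Ft

48,840 Ft > 38,355 Ft, so the book-profits minimum tax is the binding amount.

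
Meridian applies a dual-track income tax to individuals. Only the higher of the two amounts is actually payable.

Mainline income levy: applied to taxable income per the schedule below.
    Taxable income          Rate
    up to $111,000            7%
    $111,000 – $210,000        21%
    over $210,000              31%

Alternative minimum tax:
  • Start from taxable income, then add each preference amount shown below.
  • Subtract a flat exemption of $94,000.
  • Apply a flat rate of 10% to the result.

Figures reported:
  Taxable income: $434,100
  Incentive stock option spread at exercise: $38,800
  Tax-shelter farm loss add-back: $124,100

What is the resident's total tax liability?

$98,031

Alternative minimum tax:
  Adjusted income: $434,100 + $38,800 + $124,100 = $597,000
  Less exemption $94,000 → base $503,000
  $503,000 × 10% = $50,300

Mainline income levy:
  $111,000 × 7% = $7,770
  $99,000 × 21% = $20,790
  $224,100 × 31% = $69,471
  → $98,031

$98,031 > $50,300, so the mainline income levy governs.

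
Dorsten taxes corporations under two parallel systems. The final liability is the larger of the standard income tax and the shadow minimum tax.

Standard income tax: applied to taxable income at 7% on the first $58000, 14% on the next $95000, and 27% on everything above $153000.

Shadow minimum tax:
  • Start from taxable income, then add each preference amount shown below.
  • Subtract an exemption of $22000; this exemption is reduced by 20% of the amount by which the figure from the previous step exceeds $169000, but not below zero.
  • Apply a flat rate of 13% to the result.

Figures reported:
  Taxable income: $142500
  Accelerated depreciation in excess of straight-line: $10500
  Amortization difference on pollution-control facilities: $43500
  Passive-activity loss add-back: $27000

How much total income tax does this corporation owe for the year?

$27612

Standard income tax:
  $58000 × 7% = $4060
  $84500 × 14% = $11830
  → $15890

Shadow minimum tax:
  Adjusted income: $142500 + $10500 + $43500 + $27000 = $223500
  Exemption: $22000 − 20% × ($223500 − $169000) = $22000 − $10900 = $11100
  Base: $223500 − $11100 = $212400
  $212400 × 13% = $27612

$27612 > $15890, so the shadow minimum tax is the binding amount.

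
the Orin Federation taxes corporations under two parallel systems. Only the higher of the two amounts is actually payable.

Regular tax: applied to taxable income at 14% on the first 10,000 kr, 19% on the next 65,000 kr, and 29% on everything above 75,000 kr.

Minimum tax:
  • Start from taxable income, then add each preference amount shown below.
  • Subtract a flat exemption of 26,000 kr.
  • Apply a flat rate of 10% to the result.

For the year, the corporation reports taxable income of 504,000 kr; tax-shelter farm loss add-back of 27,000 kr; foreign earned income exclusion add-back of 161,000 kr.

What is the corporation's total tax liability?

138,160 kr

Minimum tax:
  Adjusted income: 504,000 kr + 27,000 kr + 161,000 kr = 692,000 kr
  Less exemption 26,000 kr → base 666,000 kr
  666,000 kr × 10% = 66,600 kr

Regular tax:
  10,000 kr × 14% = 1,400 kr
  65,000 kr × 19% = 12,350 kr
  429,000 kr × 29% = 124,410 kr
  → 138,160 kr

138,160 kr > 66,600 kr, so the regular tax governs.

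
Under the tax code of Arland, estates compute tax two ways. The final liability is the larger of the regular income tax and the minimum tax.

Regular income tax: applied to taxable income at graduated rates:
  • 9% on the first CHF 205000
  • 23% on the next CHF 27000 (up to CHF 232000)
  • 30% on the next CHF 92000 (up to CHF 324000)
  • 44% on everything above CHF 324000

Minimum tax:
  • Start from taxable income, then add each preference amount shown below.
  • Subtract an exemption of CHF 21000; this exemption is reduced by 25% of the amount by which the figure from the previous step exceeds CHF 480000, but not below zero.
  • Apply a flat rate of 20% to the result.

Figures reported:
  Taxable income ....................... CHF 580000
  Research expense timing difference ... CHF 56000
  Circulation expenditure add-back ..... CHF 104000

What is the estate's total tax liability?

CHF 164900

Regular income tax:
  CHF 205000 × 9% = CHF 18450
  CHF 27000 × 23% = CHF 6210
  CHF 92000 × 30% = CHF 27600
  CHF 256000 × 44% = CHF 112640
  → CHF 164900

Minimum tax:
  Adjusted income: CHF 580000 + CHF 56000 + CHF 104000 = CHF 740000
  Exemption: 25% × (CHF 740000 − CHF 480000) = CHF 65000 ≥ CHF 21000, so the exemption is fully phased out
  Base: CHF 740000 − CHF 0 = CHF 740000
  CHF 740000 × 20% = CHF 148000

CHF 164900 > CHF 148000, so the regular income tax governs.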